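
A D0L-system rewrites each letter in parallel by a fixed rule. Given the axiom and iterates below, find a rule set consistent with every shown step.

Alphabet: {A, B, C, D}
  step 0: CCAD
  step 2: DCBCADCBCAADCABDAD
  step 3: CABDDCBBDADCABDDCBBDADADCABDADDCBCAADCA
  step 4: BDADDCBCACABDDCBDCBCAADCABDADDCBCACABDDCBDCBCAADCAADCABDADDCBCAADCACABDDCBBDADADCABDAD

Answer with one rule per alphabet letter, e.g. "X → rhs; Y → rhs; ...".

  step 3 ⇒ step 4: CABDDCBBDADCABDDCBBDADADCABDADDCBCAADCA ⇒ BD·AD·DCB·CA·CA·BD·DCB·DCB·CA·AD·CA·BD·AD·DCB·CA·CA·BD·DCB·DCB·CA·AD·CA·AD·CA·BD·AD·DCB·CA·AD·CA·CA·BD·DCB·BD·AD·AD·CA·BD·AD
    A ↦ AD
    B ↦ DCB
    C ↦ BD
    D ↦ CA

A->AD, B->DCB, C->BD, D->CA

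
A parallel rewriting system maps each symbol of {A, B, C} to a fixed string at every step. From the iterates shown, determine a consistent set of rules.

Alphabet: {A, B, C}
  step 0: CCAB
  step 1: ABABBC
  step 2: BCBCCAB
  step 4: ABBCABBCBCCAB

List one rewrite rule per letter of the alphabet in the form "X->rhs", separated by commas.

A->B, B->C, C->AB

  step 1 ⇒ step 2: ABABBC ⇒ B·C·B·C·C·AB
    A ↦ B
    B ↦ C
    C ↦ AB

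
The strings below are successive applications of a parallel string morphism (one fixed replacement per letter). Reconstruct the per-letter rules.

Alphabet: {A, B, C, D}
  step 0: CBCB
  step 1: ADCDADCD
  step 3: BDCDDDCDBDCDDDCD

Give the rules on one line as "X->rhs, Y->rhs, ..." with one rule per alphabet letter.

  step 0 ⇒ step 1: CBCB ⇒ A·DCD·A·DCD
    B ↦ DCD
    C ↦ A
    A ↦ D  (constrained at step 1)
    D ↦ B  (constrained at step 1)

A->D, B->DCD, C->A, D->B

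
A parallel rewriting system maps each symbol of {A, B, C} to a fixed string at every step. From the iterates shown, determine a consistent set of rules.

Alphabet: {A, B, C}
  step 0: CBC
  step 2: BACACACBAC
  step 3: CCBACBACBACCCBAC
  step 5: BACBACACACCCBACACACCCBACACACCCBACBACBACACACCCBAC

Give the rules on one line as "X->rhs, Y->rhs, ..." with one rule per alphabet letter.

A->B, B->CC, C->AC

  step 2 ⇒ step 3: BACACACBAC ⇒ CC·B·AC·B·AC·B·AC·CC·B·AC
    A ↦ B
    B ↦ CC
    C ↦ AC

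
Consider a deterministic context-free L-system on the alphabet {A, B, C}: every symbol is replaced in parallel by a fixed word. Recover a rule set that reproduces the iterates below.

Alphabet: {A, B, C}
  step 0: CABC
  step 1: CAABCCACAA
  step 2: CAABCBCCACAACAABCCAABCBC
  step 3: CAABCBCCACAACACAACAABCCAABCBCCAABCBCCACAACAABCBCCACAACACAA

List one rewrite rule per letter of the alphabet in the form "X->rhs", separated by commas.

  step 2 ⇒ step 3: CAABCBCCACAACAABCCAABCBC ⇒ CAA·BC·BC·CA·CAA·CA·CAA·CAA·BC·CAA·BC·BC·CAA·BC·BC·CA·CAA·CAA·BC·BC·CA·CAA·CA·CAA
    A ↦ BC
    B ↦ CA
    C ↦ CAA

A->BC, B->CA, C->CAA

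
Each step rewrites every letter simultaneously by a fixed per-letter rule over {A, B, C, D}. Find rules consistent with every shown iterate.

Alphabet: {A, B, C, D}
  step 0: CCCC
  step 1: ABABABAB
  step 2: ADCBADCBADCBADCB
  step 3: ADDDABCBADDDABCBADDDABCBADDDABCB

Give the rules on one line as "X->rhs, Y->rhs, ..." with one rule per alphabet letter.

  step 2 ⇒ step 3: ADCBADCBADCBADCB ⇒ AD·DD·AB·CB·AD·DD·AB·CB·AD·DD·AB·CB·AD·DD·AB·CB
    A ↦ AD
    B ↦ CB
    C ↦ AB
    D ↦ DD

A->AD, B->CB, C->AB, D->DD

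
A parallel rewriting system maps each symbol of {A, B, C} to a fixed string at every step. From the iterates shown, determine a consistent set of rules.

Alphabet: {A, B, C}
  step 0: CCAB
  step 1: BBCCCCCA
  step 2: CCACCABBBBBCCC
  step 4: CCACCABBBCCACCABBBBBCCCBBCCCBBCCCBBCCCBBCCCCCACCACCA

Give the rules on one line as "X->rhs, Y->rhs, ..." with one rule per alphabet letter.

A->CCC, B->CCA, C->B

  step 1 ⇒ step 2: BBCCCCCA ⇒ CCA·CCA·B·B·B·B·B·CCC
    A ↦ CCC
    B ↦ CCA
    C ↦ B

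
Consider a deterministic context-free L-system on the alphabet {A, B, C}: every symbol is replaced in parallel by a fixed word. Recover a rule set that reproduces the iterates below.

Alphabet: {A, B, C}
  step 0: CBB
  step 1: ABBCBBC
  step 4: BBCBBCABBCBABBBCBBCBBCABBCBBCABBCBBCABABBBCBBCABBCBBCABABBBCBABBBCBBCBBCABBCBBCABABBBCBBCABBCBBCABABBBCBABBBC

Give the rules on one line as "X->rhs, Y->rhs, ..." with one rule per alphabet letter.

  step 0 ⇒ step 1: CBB ⇒ A·BBC·BBC
    B ↦ BBC
    C ↦ A
    A ↦ BAB  (constrained at step 1)

A->BAB, B->BBC, C->A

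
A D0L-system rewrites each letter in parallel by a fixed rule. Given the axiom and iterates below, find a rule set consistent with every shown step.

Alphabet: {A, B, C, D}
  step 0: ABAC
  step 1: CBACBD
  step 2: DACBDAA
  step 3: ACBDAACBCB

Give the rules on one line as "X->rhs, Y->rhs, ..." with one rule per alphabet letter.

  step 2 ⇒ step 3: DACBDAA ⇒ A·CB·D·A·A·CB·CB
    A ↦ CB
    B ↦ A
    C ↦ D
    D ↦ A

A->CB, B->A, C->D, D->A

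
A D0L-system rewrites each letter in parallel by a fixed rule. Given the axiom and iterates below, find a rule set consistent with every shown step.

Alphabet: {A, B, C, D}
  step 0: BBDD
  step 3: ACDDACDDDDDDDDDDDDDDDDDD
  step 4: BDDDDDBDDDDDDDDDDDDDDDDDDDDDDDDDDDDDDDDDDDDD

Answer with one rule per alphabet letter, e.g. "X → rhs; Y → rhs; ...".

A->B, B->AC, C->D, D->DD

  step 3 ⇒ step 4: ACDDACDDDDDDDDDDDDDDDDDD ⇒ B·D·DD·DD·B·D·DD·DD·DD·DD·DD·DD·DD·DD·DD·DD·DD·DD·DD·DD·DD·DD·DD·DD
    A ↦ B
    C ↦ D
    D ↦ DD
    B ↦ AC  (constrained at step 0)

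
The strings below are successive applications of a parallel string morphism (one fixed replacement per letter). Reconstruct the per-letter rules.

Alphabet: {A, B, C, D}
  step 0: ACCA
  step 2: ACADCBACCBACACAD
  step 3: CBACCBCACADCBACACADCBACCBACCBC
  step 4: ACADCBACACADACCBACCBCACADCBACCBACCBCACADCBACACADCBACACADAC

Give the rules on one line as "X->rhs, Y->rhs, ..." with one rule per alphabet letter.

  step 3 ⇒ step 4: CBACCBCACADCBACACADCBACCBACCBC ⇒ AC·AD·CB·AC·AC·AD·AC·CB·AC·CB·C·AC·AD·CB·AC·CB·AC·CB·C·AC·AD·CB·AC·AC·AD·CB·AC·AC·AD·AC
    A ↦ CB
    B ↦ AD
    C ↦ AC
    D ↦ C

A->CB, B->AD, C->AC, D->C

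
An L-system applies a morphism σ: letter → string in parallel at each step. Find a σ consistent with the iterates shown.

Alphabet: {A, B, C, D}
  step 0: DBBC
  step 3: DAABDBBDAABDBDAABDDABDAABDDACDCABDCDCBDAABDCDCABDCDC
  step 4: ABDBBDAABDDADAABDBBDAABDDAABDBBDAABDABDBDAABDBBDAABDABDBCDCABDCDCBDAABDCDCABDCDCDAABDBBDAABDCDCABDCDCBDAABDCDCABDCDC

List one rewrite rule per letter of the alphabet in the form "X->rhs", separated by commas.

  step 3 ⇒ step 4: DAABDBBDAABDBDAABDDABDAABDDACDCABDCDCBDAABDCDCABDCDC ⇒ ABD·B·B·DA·ABD·DA·DA·ABD·B·B·DA·ABD·DA·ABD·B·B·DA·ABD·ABD·B·DA·ABD·B·B·DA·ABD·ABD·B·CDC·ABD·CDC·B·DA·ABD·CDC·ABD·CDC·DA·ABD·B·B·DA·ABD·CDC·ABD·CDC·B·DA·ABD·CDC·ABD·CDC
    A ↦ B
    B ↦ DA
    C ↦ CDC
    D ↦ ABD

A->B, B->DA, C->CDC, D->ABD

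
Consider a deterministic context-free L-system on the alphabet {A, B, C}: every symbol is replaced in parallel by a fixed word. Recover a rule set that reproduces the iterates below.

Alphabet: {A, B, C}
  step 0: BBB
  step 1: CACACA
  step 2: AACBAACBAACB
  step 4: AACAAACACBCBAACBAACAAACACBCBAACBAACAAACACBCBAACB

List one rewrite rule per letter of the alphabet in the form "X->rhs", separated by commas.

  step 1 ⇒ step 2: CACACA ⇒ AA·CB·AA·CB·AA·CB
    A ↦ CB
    C ↦ AA
  step 0 ⇒ step 1: BBB ⇒ CA·CA·CA
    B ↦ CA

A->CB, B->CA, C->AA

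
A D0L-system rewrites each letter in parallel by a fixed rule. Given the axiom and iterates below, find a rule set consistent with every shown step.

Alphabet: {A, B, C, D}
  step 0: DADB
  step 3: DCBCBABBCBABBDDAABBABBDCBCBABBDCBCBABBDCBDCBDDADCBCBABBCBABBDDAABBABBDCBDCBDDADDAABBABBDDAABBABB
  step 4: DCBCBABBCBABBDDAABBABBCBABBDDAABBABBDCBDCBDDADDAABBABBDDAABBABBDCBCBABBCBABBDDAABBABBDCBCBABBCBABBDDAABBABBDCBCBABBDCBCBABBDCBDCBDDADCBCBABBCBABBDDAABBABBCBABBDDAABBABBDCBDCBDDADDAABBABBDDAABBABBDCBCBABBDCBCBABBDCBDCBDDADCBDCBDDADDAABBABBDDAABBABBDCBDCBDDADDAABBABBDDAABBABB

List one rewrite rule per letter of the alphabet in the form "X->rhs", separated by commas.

  step 3 ⇒ step 4: DCBCBABBCBABBDDAABBABBDCBCBABBDCBCBABBDCBDCBDDADCBCBABBCBABBDDAABBABBDCBDCBDDADDAABBABBDDAABBABB ⇒ DCB·CB·ABB·CB·ABB·DDA·ABB·ABB·CB·ABB·DDA·ABB·ABB·DCB·DCB·DDA·DDA·ABB·ABB·DDA·ABB·ABB·DCB·CB·ABB·CB·ABB·DDA·ABB·ABB·DCB·CB·ABB·CB·ABB·DDA·ABB·ABB·DCB·CB·ABB·DCB·CB·ABB·DCB·DCB·DDA·DCB·CB·ABB·CB·ABB·DDA·ABB·ABB·CB·ABB·DDA·ABB·ABB·DCB·DCB·DDA·DDA·ABB·ABB·DDA·ABB·ABB·DCB·CB·ABB·DCB·CB·ABB·DCB·DCB·DDA·DCB·DCB·DDA·DDA·ABB·ABB·DDA·ABB·ABB·DCB·DCB·DDA·DDA·ABB·ABB·DDA·ABB·ABB
    A ↦ DDA
    B ↦ ABB
    C ↦ CB
    D ↦ DCB

A->DDA, B->ABB, C->CB, D->DCB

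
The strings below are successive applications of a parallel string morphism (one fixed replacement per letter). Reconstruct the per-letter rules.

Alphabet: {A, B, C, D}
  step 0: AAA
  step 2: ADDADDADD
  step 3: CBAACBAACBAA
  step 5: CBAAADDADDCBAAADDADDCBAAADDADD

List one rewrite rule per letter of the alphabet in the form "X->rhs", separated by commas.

A->CB, B->D, C->AD, D->A

  step 2 ⇒ step 3: ADDADDADD ⇒ CB·A·A·CB·A·A·CB·A·A
    A ↦ CB
    D ↦ A
    B ↦ D  (constrained at step 3)
    C ↦ AD  (constrained at step 3)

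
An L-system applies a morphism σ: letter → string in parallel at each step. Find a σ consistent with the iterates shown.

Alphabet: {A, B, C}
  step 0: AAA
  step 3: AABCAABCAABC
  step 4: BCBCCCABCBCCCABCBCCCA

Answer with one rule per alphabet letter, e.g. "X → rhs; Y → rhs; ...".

A->BC, B->CC, C->A

  step 3 ⇒ step 4: AABCAABCAABC ⇒ BC·BC·CC·A·BC·BC·CC·A·BC·BC·CC·A
    A ↦ BC
    B ↦ CC
    C ↦ A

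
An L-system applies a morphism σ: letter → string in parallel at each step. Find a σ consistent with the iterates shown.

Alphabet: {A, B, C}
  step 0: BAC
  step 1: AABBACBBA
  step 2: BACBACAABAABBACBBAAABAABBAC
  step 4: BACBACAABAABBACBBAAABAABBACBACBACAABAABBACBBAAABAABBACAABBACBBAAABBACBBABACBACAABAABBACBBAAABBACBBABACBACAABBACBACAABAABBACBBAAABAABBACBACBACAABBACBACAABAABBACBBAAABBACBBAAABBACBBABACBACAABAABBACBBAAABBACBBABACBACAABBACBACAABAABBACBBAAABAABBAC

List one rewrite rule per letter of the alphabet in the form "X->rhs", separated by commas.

  step 1 ⇒ step 2: AABBACBBA ⇒ BAC·BAC·AAB·AAB·BAC·BBA·AAB·AAB·BAC
    A ↦ BAC
    B ↦ AAB
    C ↦ BBA

A->BAC, B->AAB, C->BBA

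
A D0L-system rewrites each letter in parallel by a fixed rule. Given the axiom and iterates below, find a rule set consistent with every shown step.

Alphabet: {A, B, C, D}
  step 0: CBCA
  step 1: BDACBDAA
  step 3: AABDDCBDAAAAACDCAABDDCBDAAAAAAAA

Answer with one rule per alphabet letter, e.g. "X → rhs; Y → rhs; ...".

A->AA, B->AC, C->BD, D->DC

  step 0 ⇒ step 1: CBCA ⇒ BD·AC·BD·AA
    A ↦ AA
    B ↦ AC
    C ↦ BD
    D ↦ DC  (constrained at step 1)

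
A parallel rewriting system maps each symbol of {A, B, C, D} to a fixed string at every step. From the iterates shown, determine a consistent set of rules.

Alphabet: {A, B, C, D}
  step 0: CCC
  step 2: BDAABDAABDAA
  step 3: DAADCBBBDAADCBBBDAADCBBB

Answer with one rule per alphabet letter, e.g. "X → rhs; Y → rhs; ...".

  step 2 ⇒ step 3: BDAABDAABDAA ⇒ DAA·DCB·B·B·DAA·DCB·B·B·DAA·DCB·B·B
    A ↦ B
    B ↦ DAA
    D ↦ DCB
    C ↦ AB  (constrained at step 0)

A->B, B->DAA, C->AB, D->DCB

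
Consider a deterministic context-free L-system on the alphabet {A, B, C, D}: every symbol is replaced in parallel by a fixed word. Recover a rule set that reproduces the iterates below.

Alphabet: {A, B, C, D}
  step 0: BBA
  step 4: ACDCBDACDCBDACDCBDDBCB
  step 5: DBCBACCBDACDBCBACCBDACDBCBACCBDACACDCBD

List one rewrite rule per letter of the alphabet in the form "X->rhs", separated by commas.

  step 4 ⇒ step 5: ACDCBDACDCBDACDCBDDBCB ⇒ DB·CB·AC·CB·D·AC·DB·CB·AC·CB·D·AC·DB·CB·AC·CB·D·AC·AC·D·CB·D
    A ↦ DB
    B ↦ D
    C ↦ CB
    D ↦ AC

A->DB, B->D, C->CB, D->AC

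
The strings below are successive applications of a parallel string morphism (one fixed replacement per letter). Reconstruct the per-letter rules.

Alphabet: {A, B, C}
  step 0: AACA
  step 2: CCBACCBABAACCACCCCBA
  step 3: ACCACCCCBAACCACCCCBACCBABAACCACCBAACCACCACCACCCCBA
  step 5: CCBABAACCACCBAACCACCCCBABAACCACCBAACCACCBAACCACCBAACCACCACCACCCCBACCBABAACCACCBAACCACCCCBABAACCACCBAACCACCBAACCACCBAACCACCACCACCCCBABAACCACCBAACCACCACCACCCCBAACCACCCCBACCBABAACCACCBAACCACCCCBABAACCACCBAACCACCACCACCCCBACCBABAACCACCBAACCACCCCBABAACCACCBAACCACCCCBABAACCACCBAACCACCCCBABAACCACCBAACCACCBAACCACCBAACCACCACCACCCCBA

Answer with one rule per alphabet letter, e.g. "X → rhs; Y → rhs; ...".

A->BA, B->CC, C->ACC

  step 2 ⇒ step 3: CCBACCBABAACCACCCCBA ⇒ ACC·ACC·CC·BA·ACC·ACC·CC·BA·CC·BA·BA·ACC·ACC·BA·ACC·ACC·ACC·ACC·CC·BA
    A ↦ BA
    B ↦ CC
    C ↦ ACC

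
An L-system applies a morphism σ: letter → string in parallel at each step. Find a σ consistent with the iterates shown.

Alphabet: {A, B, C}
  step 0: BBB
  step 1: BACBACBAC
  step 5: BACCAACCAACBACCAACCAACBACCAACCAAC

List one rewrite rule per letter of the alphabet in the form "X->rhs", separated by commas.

  step 0 ⇒ step 1: BBB ⇒ BAC·BAC·BAC
    B ↦ BAC
    A ↦ C  (constrained at step 1)
    C ↦ A  (constrained at step 1)

A->C, B->BAC, C->A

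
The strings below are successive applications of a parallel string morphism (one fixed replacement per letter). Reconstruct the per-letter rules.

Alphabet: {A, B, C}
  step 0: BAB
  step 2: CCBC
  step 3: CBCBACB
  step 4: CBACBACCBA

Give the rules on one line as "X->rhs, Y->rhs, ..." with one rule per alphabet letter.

A->C, B->A, C->CB

  step 3 ⇒ step 4: CBCBACB ⇒ CB·A·CB·A·C·CB·A
    A ↦ C
    B ↦ A
    C ↦ CB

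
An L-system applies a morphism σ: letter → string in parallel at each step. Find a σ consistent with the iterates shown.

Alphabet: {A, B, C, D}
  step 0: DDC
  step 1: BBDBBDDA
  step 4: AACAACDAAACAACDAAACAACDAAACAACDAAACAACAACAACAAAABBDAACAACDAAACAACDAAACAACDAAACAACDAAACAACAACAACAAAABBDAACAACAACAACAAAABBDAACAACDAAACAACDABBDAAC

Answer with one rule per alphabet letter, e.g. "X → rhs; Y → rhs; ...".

  step 0 ⇒ step 1: DDC ⇒ BBD·BBD·DA
    C ↦ DA
    D ↦ BBD
    A ↦ AAC  (constrained at step 1)
    B ↦ AA  (constrained at step 1)

A->AAC, B->AA, C->DA, D->BBD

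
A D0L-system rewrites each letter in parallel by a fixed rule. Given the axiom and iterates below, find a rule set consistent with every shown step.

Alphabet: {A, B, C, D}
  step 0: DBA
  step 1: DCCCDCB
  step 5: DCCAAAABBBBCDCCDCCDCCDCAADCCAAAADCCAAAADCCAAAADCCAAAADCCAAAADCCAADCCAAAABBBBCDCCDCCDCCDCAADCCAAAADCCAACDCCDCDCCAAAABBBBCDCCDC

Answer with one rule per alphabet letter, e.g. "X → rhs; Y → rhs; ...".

A->B, B->CDC, C->AA, D->DCC

  step 0 ⇒ step 1: DBA ⇒ DCC·CDC·B
    A ↦ B
    B ↦ CDC
    D ↦ DCC
    C ↦ AA  (constrained at step 1)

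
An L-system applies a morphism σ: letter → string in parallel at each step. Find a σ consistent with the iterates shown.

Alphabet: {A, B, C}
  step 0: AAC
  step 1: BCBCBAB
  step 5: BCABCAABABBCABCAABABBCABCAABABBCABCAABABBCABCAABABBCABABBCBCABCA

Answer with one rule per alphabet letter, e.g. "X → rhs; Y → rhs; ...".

A->BC, B->A, C->BAB

  step 0 ⇒ step 1: AAC ⇒ BC·BC·BAB
    A ↦ BC
    C ↦ BAB
    B ↦ A  (constrained at step 1)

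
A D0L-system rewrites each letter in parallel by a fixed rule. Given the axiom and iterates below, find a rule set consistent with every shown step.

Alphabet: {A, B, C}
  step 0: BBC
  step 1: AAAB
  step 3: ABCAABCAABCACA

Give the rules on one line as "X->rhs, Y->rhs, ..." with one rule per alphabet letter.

  step 0 ⇒ step 1: BBC ⇒ A·A·AB
    B ↦ A
    C ↦ AB
    A ↦ CA  (constrained at step 1)

A->CA, B->A, C->AB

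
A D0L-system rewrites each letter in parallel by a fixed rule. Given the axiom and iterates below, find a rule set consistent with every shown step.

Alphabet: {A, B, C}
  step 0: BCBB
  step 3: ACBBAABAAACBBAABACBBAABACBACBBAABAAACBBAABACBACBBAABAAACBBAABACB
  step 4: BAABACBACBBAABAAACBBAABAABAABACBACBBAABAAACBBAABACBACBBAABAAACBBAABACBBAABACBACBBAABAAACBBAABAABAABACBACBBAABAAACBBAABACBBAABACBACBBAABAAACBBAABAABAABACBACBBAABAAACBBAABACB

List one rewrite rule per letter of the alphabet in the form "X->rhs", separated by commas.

  step 3 ⇒ step 4: ACBBAABAAACBBAABACBBAABACBACBBAABAAACBBAABACBACBBAABAAACBBAABACB ⇒ BAA·B·ACB·ACB·BAA·BAA·ACB·BAA·BAA·BAA·B·ACB·ACB·BAA·BAA·ACB·BAA·B·ACB·ACB·BAA·BAA·ACB·BAA·B·ACB·BAA·B·ACB·ACB·BAA·BAA·ACB·BAA·BAA·BAA·B·ACB·ACB·BAA·BAA·ACB·BAA·B·ACB·BAA·B·ACB·ACB·BAA·BAA·ACB·BAA·BAA·BAA·B·ACB·ACB·BAA·BAA·ACB·BAA·B·ACB
    A ↦ BAA
    B ↦ ACB
    C ↦ B

A->BAA, B->ACB, C->B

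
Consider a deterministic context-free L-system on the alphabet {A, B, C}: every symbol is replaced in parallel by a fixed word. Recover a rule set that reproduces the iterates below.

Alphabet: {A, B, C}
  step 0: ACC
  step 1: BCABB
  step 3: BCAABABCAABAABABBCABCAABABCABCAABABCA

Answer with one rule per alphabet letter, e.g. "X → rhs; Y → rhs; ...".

  step 0 ⇒ step 1: ACC ⇒ BCA·B·B
    A ↦ BCA
    C ↦ B
    B ↦ ABA  (constrained at step 1)

A->BCA, B->ABA, C->B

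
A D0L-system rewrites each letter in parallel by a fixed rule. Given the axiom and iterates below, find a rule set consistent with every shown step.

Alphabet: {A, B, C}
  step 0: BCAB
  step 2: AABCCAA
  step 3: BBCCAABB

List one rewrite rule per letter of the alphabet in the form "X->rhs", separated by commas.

  step 2 ⇒ step 3: AABCCAA ⇒ B·B·CC·A·A·B·B
    A ↦ B
    B ↦ CC
    C ↦ A

A->B, B->CC, C->A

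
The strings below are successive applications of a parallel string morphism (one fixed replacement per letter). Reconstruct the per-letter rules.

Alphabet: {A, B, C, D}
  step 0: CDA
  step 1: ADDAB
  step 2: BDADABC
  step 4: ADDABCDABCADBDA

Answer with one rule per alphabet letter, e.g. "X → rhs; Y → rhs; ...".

A->B, B->C, C->AD, D->DA

  step 1 ⇒ step 2: ADDAB ⇒ B·DA·DA·B·C
    A ↦ B
    B ↦ C
    D ↦ DA
  step 0 ⇒ step 1: CDA ⇒ AD·DA·B
    C ↦ AD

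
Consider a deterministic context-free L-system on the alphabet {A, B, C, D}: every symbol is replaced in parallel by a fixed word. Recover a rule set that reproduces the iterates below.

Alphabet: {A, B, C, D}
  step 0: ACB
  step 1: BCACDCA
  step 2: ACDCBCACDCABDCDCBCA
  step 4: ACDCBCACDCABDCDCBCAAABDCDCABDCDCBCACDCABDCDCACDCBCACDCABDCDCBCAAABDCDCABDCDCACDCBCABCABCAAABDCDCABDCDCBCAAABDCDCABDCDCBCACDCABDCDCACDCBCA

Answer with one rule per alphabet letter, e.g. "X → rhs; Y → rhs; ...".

  step 1 ⇒ step 2: BCACDCA ⇒ A·CDC·BCA·CDC·ABD·CDC·BCA
    A ↦ BCA
    B ↦ A
    C ↦ CDC
    D ↦ ABD

A->BCA, B->A, C->CDC, D->ABD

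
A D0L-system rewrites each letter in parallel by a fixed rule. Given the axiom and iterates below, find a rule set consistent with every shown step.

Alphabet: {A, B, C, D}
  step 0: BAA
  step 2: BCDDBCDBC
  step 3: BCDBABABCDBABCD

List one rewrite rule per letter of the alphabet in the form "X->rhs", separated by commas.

  step 2 ⇒ step 3: BCDDBCDBC ⇒ BC·D·BA·BA·BC·D·BA·BC·D
    B ↦ BC
    C ↦ D
    D ↦ BA
    A ↦ CB  (constrained at step 0)

A->CB, B->BC, C->D, D->BA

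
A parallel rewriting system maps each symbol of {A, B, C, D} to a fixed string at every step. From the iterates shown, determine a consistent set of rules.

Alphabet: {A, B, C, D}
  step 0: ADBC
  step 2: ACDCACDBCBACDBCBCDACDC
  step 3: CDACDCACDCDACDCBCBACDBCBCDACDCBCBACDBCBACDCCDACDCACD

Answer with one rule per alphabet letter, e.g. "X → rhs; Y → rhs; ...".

  step 2 ⇒ step 3: ACDCACDBCBACDBCBCDACDC ⇒ CD·ACD·C·ACD·CD·ACD·C·BCB·ACD·BCB·CD·ACD·C·BCB·ACD·BCB·ACD·C·CD·ACD·C·ACD
    A ↦ CD
    B ↦ BCB
    C ↦ ACD
    D ↦ C

A->CD, B->BCB, C->ACD, D->C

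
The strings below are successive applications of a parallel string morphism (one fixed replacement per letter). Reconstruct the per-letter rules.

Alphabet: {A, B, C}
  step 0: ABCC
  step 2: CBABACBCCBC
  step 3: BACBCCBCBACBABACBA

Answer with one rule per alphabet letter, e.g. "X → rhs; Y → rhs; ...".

  step 2 ⇒ step 3: CBABACBCCBC ⇒ BA·C·BC·C·BC·BA·C·BA·BA·C·BA
    A ↦ BC
    B ↦ C
    C ↦ BA

A->BC, B->C, C->BA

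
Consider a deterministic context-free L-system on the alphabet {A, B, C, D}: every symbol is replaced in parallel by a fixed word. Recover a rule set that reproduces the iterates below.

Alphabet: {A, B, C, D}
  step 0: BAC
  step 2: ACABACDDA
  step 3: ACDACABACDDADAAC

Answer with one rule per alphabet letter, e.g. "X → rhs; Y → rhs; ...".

  step 2 ⇒ step 3: ACABACDDA ⇒ AC·D·AC·AB·AC·D·DA·DA·AC
    A ↦ AC
    B ↦ AB
    C ↦ D
    D ↦ DA

A->AC, B->AB, C->D, D->DA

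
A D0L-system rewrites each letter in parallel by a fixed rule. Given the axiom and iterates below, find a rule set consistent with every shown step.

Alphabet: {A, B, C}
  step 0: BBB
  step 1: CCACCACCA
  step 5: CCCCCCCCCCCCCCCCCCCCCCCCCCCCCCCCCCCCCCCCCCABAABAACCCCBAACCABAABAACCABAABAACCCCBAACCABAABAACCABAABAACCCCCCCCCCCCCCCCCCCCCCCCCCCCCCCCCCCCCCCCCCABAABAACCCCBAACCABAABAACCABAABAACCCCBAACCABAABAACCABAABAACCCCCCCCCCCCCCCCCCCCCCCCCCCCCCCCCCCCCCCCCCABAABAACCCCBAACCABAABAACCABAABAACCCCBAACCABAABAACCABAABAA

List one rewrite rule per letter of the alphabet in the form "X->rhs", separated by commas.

  step 0 ⇒ step 1: BBB ⇒ CCA·CCA·CCA
    B ↦ CCA
    A ↦ BAA  (constrained at step 1)
    C ↦ CC  (constrained at step 1)

A->BAA, B->CCA, C->CC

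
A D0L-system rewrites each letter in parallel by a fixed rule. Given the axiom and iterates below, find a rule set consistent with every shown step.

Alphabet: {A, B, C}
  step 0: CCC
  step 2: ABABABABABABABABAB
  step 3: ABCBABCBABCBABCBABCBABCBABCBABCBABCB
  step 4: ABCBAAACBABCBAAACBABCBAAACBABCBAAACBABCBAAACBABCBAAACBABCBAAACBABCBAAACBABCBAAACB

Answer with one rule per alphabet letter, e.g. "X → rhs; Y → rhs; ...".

  step 3 ⇒ step 4: ABCBABCBABCBABCBABCBABCBABCBABCBABCB ⇒ AB·CB·AAA·CB·AB·CB·AAA·CB·AB·CB·AAA·CB·AB·CB·AAA·CB·AB·CB·AAA·CB·AB·CB·AAA·CB·AB·CB·AAA·CB·AB·CB·AAA·CB·AB·CB·AAA·CB
    A ↦ AB
    B ↦ CB
    C ↦ AAA

A->AB, B->CB, C->AAA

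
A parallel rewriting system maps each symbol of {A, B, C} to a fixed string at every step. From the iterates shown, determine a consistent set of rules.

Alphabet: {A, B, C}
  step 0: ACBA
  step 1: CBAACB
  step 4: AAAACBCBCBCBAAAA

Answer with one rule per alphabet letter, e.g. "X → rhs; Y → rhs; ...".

  step 0 ⇒ step 1: ACBA ⇒ CB·A·A·CB
    A ↦ CB
    B ↦ A
    C ↦ A

A->CB, B->A, C->A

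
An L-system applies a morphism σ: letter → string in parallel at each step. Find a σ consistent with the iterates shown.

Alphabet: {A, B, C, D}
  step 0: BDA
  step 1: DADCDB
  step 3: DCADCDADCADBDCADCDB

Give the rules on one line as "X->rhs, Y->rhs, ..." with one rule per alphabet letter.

A->DB, B->DA, C->A, D->DC

  step 0 ⇒ step 1: BDA ⇒ DA·DC·DB
    A ↦ DB
    B ↦ DA
    D ↦ DC
    C ↦ A  (constrained at step 1)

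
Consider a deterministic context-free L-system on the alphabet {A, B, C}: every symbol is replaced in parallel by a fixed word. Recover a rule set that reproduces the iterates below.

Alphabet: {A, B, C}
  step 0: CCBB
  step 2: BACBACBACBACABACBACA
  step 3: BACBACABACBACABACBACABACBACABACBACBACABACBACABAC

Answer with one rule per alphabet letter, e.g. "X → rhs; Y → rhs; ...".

  step 2 ⇒ step 3: BACBACBACBACABACBACA ⇒ BAC·BAC·A·BAC·BAC·A·BAC·BAC·A·BAC·BAC·A·BAC·BAC·BAC·A·BAC·BAC·A·BAC
    A ↦ BAC
    B ↦ BAC
    C ↦ A

A->BAC, B->BAC, C->A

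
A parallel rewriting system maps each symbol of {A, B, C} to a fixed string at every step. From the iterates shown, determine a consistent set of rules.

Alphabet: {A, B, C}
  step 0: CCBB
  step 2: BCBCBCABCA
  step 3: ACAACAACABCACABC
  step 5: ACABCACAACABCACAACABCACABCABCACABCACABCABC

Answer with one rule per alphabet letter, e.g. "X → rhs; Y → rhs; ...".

  step 2 ⇒ step 3: BCBCBCABCA ⇒ AC·A·AC·A·AC·A·BC·AC·A·BC
    A ↦ BC
    B ↦ AC
    C ↦ A

A->BC, B->AC, C->A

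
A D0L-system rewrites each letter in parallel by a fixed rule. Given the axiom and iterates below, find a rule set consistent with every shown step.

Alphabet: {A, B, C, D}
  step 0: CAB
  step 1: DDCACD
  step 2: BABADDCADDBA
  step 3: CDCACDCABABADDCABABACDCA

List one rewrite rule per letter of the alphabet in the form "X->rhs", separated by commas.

  step 2 ⇒ step 3: BABADDCADDBA ⇒ CD·CA·CD·CA·BA·BA·DD·CA·BA·BA·CD·CA
    A ↦ CA
    B ↦ CD
    C ↦ DD
    D ↦ BA

A->CA, B->CD, C->DD, D->BA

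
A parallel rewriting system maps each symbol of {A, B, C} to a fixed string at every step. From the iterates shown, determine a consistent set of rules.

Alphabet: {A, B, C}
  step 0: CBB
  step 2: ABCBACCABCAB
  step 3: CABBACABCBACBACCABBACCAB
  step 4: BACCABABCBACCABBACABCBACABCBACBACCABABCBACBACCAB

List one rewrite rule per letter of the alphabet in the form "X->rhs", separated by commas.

  step 3 ⇒ step 4: CABBACABCBACBACCABBACCAB ⇒ BAC·C·AB·AB·C·BAC·C·AB·BAC·AB·C·BAC·AB·C·BAC·BAC·C·AB·AB·C·BAC·BAC·C·AB
    A ↦ C
    B ↦ AB
    C ↦ BAC

A->C, B->AB, C->BAC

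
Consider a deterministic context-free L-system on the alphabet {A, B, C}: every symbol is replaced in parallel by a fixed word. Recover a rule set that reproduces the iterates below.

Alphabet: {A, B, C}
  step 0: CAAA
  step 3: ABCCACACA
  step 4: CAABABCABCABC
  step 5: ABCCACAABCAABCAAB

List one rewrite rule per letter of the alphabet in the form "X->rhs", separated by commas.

A->C, B->A, C->AB

  step 4 ⇒ step 5: CAABABCABCABC ⇒ AB·C·C·A·C·A·AB·C·A·AB·C·A·AB
    A ↦ C
    B ↦ A
    C ↦ AB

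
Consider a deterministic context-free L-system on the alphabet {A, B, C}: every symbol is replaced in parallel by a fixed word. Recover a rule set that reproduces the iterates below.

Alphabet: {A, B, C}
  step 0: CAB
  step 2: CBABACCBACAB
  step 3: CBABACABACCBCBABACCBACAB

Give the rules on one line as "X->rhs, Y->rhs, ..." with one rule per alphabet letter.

  step 2 ⇒ step 3: CBABACCBACAB ⇒ CB·AB·AC·AB·AC·CB·CB·AB·AC·CB·AC·AB
    A ↦ AC
    B ↦ AB
    C ↦ CB

A->AC, B->AB, C->CB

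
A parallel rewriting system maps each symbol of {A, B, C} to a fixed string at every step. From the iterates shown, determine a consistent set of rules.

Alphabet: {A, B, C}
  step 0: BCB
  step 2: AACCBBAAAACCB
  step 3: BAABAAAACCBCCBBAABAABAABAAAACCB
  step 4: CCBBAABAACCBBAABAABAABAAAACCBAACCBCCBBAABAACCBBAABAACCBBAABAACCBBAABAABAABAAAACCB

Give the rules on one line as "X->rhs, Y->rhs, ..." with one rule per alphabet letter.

A->BAA, B->CCB, C->A

  step 3 ⇒ step 4: BAABAAAACCBCCBBAABAABAABAAAACCB ⇒ CCB·BAA·BAA·CCB·BAA·BAA·BAA·BAA·A·A·CCB·A·A·CCB·CCB·BAA·BAA·CCB·BAA·BAA·CCB·BAA·BAA·CCB·BAA·BAA·BAA·BAA·A·A·CCB
    A ↦ BAA
    B ↦ CCB
    C ↦ A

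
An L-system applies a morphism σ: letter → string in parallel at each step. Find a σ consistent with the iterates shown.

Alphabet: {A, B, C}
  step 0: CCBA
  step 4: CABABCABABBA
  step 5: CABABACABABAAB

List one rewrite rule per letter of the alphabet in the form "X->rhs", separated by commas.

A->B, B->A, C->CA

  step 4 ⇒ step 5: CABABCABABBA ⇒ CA·B·A·B·A·CA·B·A·B·A·A·B
    A ↦ B
    B ↦ A
    C ↦ CA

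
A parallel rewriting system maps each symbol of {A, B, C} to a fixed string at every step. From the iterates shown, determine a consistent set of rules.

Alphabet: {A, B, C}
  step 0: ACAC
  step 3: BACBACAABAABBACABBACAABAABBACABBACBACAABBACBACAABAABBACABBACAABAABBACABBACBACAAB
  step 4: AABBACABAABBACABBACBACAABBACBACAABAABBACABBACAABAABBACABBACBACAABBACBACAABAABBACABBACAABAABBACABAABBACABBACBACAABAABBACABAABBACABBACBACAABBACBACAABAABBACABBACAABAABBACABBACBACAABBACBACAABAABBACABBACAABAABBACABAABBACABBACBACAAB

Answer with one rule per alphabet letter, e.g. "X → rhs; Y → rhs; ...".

A->BAC, B->AAB, C->AB

  step 3 ⇒ step 4: BACBACAABAABBACABBACAABAABBACABBACBACAABBACBACAABAABBACABBACAABAABBACABBACBACAAB ⇒ AAB·BAC·AB·AAB·BAC·AB·BAC·BAC·AAB·BAC·BAC·AAB·AAB·BAC·AB·BAC·AAB·AAB·BAC·AB·BAC·BAC·AAB·BAC·BAC·AAB·AAB·BAC·AB·BAC·AAB·AAB·BAC·AB·AAB·BAC·AB·BAC·BAC·AAB·AAB·BAC·AB·AAB·BAC·AB·BAC·BAC·AAB·BAC·BAC·AAB·AAB·BAC·AB·BAC·AAB·AAB·BAC·AB·BAC·BAC·AAB·BAC·BAC·AAB·AAB·BAC·AB·BAC·AAB·AAB·BAC·AB·AAB·BAC·AB·BAC·BAC·AAB
    A ↦ BAC
    B ↦ AAB
    C ↦ AB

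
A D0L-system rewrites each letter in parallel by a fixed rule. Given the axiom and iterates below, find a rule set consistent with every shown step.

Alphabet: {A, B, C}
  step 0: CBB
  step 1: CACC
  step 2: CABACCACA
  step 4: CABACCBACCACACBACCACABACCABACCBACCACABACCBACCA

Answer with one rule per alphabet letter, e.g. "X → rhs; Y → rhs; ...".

A->BAC, B->C, C->CA

  step 1 ⇒ step 2: CACC ⇒ CA·BAC·CA·CA
    A ↦ BAC
    C ↦ CA
  step 0 ⇒ step 1: CBB ⇒ CA·C·C
    B ↦ C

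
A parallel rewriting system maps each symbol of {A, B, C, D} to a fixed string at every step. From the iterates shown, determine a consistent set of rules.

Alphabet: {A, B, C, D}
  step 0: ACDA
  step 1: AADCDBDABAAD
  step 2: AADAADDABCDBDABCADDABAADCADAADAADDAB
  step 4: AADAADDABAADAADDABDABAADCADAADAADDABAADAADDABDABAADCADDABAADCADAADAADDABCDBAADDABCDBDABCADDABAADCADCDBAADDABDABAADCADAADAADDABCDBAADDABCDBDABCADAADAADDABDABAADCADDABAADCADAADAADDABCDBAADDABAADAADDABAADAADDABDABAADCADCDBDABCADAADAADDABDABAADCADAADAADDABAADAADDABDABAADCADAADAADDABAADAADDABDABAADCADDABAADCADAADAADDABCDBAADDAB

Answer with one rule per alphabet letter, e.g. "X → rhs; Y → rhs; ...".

  step 1 ⇒ step 2: AADCDBDABAAD ⇒ AAD·AAD·DAB·CDB·DAB·CAD·DAB·AAD·CAD·AAD·AAD·DAB
    A ↦ AAD
    B ↦ CAD
    C ↦ CDB
    D ↦ DAB

A->AAD, B->CAD, C->CDB, D->DAB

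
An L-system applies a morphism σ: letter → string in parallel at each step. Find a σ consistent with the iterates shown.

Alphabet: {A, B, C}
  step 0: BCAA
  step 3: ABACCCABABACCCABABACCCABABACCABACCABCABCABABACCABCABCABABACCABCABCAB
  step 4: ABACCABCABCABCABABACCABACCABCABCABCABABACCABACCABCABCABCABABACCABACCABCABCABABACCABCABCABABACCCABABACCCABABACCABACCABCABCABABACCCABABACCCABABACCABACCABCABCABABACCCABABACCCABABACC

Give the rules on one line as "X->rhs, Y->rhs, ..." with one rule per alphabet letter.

  step 3 ⇒ step 4: ABACCCABABACCCABABACCCABABACCABACCABCABCABABACCABCABCABABACCABCABCAB ⇒ AB·ACC·AB·CAB·CAB·CAB·AB·ACC·AB·ACC·AB·CAB·CAB·CAB·AB·ACC·AB·ACC·AB·CAB·CAB·CAB·AB·ACC·AB·ACC·AB·CAB·CAB·AB·ACC·AB·CAB·CAB·AB·ACC·CAB·AB·ACC·CAB·AB·ACC·AB·ACC·AB·CAB·CAB·AB·ACC·CAB·AB·ACC·CAB·AB·ACC·AB·ACC·AB·CAB·CAB·AB·ACC·CAB·AB·ACC·CAB·AB·ACC
    A ↦ AB
    B ↦ ACC
    C ↦ CAB

A->AB, B->ACC, C->CAB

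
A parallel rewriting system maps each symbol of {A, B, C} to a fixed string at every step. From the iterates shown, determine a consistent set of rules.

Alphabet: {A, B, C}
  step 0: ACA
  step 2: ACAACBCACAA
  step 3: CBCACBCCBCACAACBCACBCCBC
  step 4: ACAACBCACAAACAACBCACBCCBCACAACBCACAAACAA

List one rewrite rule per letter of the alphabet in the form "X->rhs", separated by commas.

A->CBC, B->CA, C->A

  step 3 ⇒ step 4: CBCACBCCBCACAACBCACBCCBC ⇒ A·CA·A·CBC·A·CA·A·A·CA·A·CBC·A·CBC·CBC·A·CA·A·CBC·A·CA·A·A·CA·A
    A ↦ CBC
    B ↦ CA
    C ↦ A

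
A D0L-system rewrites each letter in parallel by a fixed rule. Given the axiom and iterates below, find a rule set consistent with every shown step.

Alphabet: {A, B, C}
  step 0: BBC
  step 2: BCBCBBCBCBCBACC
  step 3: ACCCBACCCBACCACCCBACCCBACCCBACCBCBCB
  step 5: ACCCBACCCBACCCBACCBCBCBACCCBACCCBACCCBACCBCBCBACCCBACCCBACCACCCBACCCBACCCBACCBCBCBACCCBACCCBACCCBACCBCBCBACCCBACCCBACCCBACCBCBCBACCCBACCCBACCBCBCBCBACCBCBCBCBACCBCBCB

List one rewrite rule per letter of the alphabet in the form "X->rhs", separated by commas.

A->B, B->ACC, C->CB

  step 2 ⇒ step 3: BCBCBBCBCBCBACC ⇒ ACC·CB·ACC·CB·ACC·ACC·CB·ACC·CB·ACC·CB·ACC·B·CB·CB
    A ↦ B
    B ↦ ACC
    C ↦ CB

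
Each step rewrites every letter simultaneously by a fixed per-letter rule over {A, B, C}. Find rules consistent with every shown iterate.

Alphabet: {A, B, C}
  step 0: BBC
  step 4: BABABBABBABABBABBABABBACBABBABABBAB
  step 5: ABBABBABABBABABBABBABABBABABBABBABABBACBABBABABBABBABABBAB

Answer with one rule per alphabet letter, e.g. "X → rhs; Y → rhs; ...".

A->B, B->AB, C->ACB

  step 4 ⇒ step 5: BABABBABBABABBABBABABBACBABBABABBAB ⇒ AB·B·AB·B·AB·AB·B·AB·AB·B·AB·B·AB·AB·B·AB·AB·B·AB·B·AB·AB·B·ACB·AB·B·AB·AB·B·AB·B·AB·AB·B·AB
    A ↦ B
    B ↦ AB
    C ↦ ACB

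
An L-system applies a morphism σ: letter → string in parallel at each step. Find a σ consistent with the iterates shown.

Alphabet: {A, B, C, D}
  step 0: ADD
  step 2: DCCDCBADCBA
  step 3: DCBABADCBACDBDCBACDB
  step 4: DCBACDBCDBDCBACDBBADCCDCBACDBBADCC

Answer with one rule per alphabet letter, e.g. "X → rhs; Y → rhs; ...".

A->DB, B->C, C->BA, D->DC

  step 3 ⇒ step 4: DCBABADCBACDBDCBACDB ⇒ DC·BA·C·DB·C·DB·DC·BA·C·DB·BA·DC·C·DC·BA·C·DB·BA·DC·C
    A ↦ DB
    B ↦ C
    C ↦ BA
    D ↦ DC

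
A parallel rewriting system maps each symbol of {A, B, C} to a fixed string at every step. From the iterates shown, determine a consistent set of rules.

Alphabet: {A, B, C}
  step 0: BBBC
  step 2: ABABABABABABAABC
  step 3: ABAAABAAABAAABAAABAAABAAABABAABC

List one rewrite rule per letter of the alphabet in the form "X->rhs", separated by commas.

  step 2 ⇒ step 3: ABABABABABABAABC ⇒ AB·AA·AB·AA·AB·AA·AB·AA·AB·AA·AB·AA·AB·AB·AA·BC
    A ↦ AB
    B ↦ AA
    C ↦ BC

A->AB, B->AA, C->BC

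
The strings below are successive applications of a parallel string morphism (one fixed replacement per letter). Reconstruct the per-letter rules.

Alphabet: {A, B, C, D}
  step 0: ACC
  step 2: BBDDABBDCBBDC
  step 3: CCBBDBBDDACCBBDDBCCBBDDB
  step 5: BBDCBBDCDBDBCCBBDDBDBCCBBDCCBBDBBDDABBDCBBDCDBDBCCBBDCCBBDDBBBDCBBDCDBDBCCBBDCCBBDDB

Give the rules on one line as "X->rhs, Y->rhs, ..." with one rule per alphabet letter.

A->DA, B->C, C->DB, D->BBD

  step 2 ⇒ step 3: BBDDABBDCBBDC ⇒ C·C·BBD·BBD·DA·C·C·BBD·DB·C·C·BBD·DB
    A ↦ DA
    B ↦ C
    C ↦ DB
    D ↦ BBD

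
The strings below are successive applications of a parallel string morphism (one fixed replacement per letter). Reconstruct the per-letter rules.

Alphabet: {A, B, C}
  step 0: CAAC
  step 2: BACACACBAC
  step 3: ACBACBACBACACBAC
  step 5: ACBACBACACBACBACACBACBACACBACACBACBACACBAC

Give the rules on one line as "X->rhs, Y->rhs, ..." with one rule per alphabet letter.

  step 2 ⇒ step 3: BACACACBAC ⇒ AC·B·AC·B·AC·B·AC·AC·B·AC
    A ↦ B
    B ↦ AC
    C ↦ AC

A->B, B->AC, C->AC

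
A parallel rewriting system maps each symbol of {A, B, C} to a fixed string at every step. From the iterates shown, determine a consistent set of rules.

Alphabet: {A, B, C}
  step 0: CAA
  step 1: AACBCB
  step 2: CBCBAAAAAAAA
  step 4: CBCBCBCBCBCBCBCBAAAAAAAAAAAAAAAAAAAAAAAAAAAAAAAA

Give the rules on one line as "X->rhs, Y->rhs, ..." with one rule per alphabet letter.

A->CB, B->AA, C->AA

  step 1 ⇒ step 2: AACBCB ⇒ CB·CB·AA·AA·AA·AA
    A ↦ CB
    B ↦ AA
    C ↦ AA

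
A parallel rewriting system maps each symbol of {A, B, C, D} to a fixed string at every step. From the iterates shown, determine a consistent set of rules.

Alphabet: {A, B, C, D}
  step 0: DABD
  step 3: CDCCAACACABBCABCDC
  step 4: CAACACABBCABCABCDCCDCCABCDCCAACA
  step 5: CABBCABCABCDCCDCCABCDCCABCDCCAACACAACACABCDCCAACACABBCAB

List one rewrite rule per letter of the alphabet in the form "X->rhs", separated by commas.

A->B, B->CDC, C->CA, D->A

  step 4 ⇒ step 5: CAACACABBCABCABCDCCDCCABCDCCAACA ⇒ CA·B·B·CA·B·CA·B·CDC·CDC·CA·B·CDC·CA·B·CDC·CA·A·CA·CA·A·CA·CA·B·CDC·CA·A·CA·CA·B·B·CA·B
    A ↦ B
    B ↦ CDC
    C ↦ CA
    D ↦ A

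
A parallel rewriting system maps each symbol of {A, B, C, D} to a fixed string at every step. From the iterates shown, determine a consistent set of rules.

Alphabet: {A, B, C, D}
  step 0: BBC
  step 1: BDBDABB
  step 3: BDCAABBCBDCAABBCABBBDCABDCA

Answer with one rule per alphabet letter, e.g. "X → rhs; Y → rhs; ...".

A->C, B->BD, C->ABB, D->CA

  step 0 ⇒ step 1: BBC ⇒ BD·BD·ABB
    B ↦ BD
    C ↦ ABB
    A ↦ C  (constrained at step 1)
    D ↦ CA  (constrained at step 1)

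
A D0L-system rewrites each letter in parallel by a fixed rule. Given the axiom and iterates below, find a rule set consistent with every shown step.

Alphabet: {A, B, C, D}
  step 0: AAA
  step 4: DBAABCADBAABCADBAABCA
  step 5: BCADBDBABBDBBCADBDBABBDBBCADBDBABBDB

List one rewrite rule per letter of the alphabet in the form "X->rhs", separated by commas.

  step 4 ⇒ step 5: DBAABCADBAABCADBAABCA ⇒ BC·A·DB·DB·A·BB·DB·BC·A·DB·DB·A·BB·DB·BC·A·DB·DB·A·BB·DB
    A ↦ DB
    B ↦ A
    C ↦ BB
    D ↦ BC

A->DB, B->A, C->BB, D->BC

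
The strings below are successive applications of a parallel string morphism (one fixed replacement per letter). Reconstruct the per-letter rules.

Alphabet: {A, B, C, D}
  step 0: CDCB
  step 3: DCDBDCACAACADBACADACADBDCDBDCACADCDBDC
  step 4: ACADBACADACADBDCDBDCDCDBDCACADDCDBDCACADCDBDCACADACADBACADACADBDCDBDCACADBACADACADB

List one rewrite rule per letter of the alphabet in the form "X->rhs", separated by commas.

A->DC, B->D, C->DB, D->ACA

  step 3 ⇒ step 4: DCDBDCACAACADBACADACADBDCDBDCACADCDBDC ⇒ ACA·DB·ACA·D·ACA·DB·DC·DB·DC·DC·DB·DC·ACA·D·DC·DB·DC·ACA·DC·DB·DC·ACA·D·ACA·DB·ACA·D·ACA·DB·DC·DB·DC·ACA·DB·ACA·D·ACA·DB
    A ↦ DC
    B ↦ D
    C ↦ DB
    D ↦ ACA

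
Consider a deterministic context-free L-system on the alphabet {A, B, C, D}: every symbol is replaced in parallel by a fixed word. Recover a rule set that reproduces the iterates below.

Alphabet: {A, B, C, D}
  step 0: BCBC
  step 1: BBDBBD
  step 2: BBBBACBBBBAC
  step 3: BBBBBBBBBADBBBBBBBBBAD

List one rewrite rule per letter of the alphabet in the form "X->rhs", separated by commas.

  step 2 ⇒ step 3: BBBBACBBBBAC ⇒ BB·BB·BB·BB·BA·D·BB·BB·BB·BB·BA·D
    A ↦ BA
    B ↦ BB
    C ↦ D
  step 1 ⇒ step 2: BBDBBD ⇒ BB·BB·AC·BB·BB·AC
    D ↦ AC

A->BA, B->BB, C->D, D->AC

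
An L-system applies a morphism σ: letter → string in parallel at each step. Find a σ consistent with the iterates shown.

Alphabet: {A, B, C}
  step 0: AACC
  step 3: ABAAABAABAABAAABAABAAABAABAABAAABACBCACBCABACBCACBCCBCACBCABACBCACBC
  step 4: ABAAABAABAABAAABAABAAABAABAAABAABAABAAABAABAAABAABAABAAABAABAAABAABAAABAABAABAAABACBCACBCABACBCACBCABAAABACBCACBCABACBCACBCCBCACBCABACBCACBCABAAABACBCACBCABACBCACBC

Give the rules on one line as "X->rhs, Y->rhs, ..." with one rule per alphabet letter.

A->ABA, B->A, C->CBC

  step 3 ⇒ step 4: ABAAABAABAABAAABAABAAABAABAABAAABACBCACBCABACBCACBCCBCACBCABACBCACBC ⇒ ABA·A·ABA·ABA·ABA·A·ABA·ABA·A·ABA·ABA·A·ABA·ABA·ABA·A·ABA·ABA·A·ABA·ABA·ABA·A·ABA·ABA·A·ABA·ABA·A·ABA·ABA·ABA·A·ABA·CBC·A·CBC·ABA·CBC·A·CBC·ABA·A·ABA·CBC·A·CBC·ABA·CBC·A·CBC·CBC·A·CBC·ABA·CBC·A·CBC·ABA·A·ABA·CBC·A·CBC·ABA·CBC·A·CBC
    A ↦ ABA
    B ↦ A
    C ↦ CBC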